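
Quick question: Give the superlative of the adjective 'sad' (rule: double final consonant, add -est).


Apply superlative formation (double final consonant, add -est): 'sad' -> 'saddest'.

saddest


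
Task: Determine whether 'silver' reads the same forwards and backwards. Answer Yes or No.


Forward: 'silver'
Reversed: 'revlis'
They differ.

No


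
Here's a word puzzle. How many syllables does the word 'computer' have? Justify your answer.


Break 'computer' into syllables: com-pu-ter -> com | pu | ter = 3 syllables

3 syllables


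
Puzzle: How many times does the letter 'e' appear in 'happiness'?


Letter 'e' in 'happiness': found at position(s) 7 = 1 occurrence(s).

1


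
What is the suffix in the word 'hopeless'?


The word 'hopeless' = 'hope' (root) + '-less' (suffix). The suffix is '-less'.

less


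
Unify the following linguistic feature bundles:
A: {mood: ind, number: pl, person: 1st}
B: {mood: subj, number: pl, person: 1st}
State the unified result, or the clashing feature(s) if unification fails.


Compare features:
mood: A=ind vs B=subj -> CLASH
number: A=pl vs B=pl -> unified: pl
person: A=1st vs B=1st -> unified: 1st
Clash detected on feature 'mood' (ind vs subj); unification fails.

CLASH on 'mood' (ind vs subj)


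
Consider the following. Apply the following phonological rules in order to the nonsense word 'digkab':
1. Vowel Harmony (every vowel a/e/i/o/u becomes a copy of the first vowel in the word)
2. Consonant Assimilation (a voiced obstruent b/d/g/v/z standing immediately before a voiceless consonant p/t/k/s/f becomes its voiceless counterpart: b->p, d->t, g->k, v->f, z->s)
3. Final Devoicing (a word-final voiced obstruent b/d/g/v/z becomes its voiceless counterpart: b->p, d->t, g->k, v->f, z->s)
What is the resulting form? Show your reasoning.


Starting form: 'digkab'
Rule 1: Vowel Harmony: all vowels become 'i' (matching first vowel). 'digkab' -> 'digkib'
Rule 2: Consonant Assimilation: voiced obstruent before voiceless consonant becomes voiceless ('gk' -> 'kk'). 'digkib' -> 'dikkib'
Rule 3: Final Devoicing: word-final voiced obstruent 'b' becomes voiceless 'p'. 'dikkib' -> 'dikkip'
Final form: 'dikkip'

dikkip


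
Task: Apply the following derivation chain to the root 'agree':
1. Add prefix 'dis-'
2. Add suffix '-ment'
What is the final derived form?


Step 1: Add prefix 'dis-' to 'agree' = 'disagree'
Step 2: Add suffix '-ment' to 'disagree' = 'disagreement'

disagreement


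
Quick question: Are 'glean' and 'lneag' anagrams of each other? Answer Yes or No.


Sorted letters of 'glean': 'aegln'
Sorted letters of 'lneag': 'aegln'
They match.

Yes


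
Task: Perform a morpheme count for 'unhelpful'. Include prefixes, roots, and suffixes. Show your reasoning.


Decomposition: un- (prefix) + help (root) + -ful (suffix) = 3 morpheme(s)

3 morphemes


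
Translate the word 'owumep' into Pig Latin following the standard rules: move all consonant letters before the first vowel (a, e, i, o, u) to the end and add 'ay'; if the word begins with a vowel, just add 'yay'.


'owumep' starts with a vowel, so add 'yay': 'owumepyay'.

owumepyay


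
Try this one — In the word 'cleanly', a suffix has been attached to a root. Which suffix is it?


The word 'cleanly' = 'clean' (root) + '-ly' (suffix). The suffix is '-ly'.

ly


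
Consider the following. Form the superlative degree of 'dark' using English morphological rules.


Apply superlative formation (add -est): 'dark' -> 'darkest'.

darkest


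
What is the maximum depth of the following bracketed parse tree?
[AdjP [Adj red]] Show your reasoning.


Count bracket nesting levels:
'[' at pos 0: depth = 1
'[' at pos 6: depth = 2
Maximum depth reached: 2

2


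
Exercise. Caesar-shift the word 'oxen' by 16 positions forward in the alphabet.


Shift each letter by 16: o -> e, x -> n, e -> u, n -> d. Result: 'enud'.

enud


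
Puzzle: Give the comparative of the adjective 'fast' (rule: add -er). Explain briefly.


Apply comparative formation (add -er): 'fast' -> 'faster'.

faster


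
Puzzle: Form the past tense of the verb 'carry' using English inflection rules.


Apply rule: Change -y to -ied. 'carry' becomes 'carried'.

carried


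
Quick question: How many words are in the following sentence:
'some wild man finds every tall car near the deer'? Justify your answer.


Split into words: some | wild | man | finds | every | tall | car | near | the | deer = 10 words.

10


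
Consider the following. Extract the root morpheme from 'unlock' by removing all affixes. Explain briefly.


Remove prefix 'un' from 'unlock' to get root 'lock'.

lock


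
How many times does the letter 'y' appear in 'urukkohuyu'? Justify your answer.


Letter 'y' in 'urukkohuyu': found at position(s) 9 = 1 occurrence(s).

1


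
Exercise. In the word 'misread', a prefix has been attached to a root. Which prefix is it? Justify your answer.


The word 'misread' = 'mis' (prefix) + 'read' (root). The prefix is 'mis'.

mis


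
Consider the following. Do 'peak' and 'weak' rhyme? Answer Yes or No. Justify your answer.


Rime (stressed vowel + following sounds) of 'peak': -eak = /iːk/
Rime of 'weak': -eak = /iːk/
/iːk/ and /iːk/ are the same ending sound, so the words rhyme.

Yes


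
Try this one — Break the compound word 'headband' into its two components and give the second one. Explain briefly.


Split 'headband' into 'head' + 'band'. The second part is 'band'.

band


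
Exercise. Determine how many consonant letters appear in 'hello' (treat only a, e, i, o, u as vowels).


Consonants in 'hello': h, l, l = 3 consonants.

3


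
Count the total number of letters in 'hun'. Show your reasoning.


Spell out 'hun' and number each letter: h(1), u(2), n(3). Total: 3 letters.

3


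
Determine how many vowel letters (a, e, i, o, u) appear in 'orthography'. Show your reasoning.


Vowels in 'orthography': o, o, a = 3 vowels.

3


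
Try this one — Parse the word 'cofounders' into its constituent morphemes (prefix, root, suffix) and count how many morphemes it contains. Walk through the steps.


Step 1: Identify prefix: 'co' (meaning: together)
Step 2: Identify root: 'found'
Step 3: Identify suffix(es): 'er, s'
Decomposition: co- (prefix: together) + found (root) + -er (suffix: one who) + -s (plural)
Total morphemes: 4

4 morphemes (co- (prefix: together) + found (root) + -er (suffix: one who) + -s (plural))


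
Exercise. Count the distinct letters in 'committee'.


Unique letters in 'committee': {c, e, i, m, o, t} = 6 distinct letters.

6


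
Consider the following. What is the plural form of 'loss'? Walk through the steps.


Apply rule: Add -es (sibilant/fricative ending). 'loss' becomes 'losses'.

losses


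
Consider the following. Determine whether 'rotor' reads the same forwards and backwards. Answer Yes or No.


Forward: 'rotor'
Reversed: 'rotor'
They are identical.

Yes


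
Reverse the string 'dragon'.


Reverse 'dragon' character by character: 'nogard'.

nogard


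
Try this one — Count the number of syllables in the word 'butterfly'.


Break 'butterfly' into syllables: but-ter-fly -> but | ter | fly = 3 syllables

3 syllables


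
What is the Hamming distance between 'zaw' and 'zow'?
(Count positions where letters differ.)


Alignment:
Position 1: 'z' vs 'z' = match
Position 2: 'a' vs 'o' = DIFFER
Position 3: 'w' vs 'w' = match
Total differences: 1

1


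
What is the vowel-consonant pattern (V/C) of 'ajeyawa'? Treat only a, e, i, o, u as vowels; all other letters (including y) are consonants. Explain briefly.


Letter mapping: a = V, j = C, e = V, y = C, a = V, w = C, a = V.

VCVCVCV


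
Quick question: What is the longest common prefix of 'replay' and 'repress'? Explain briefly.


Compare from the start: 3 characters match: 'rep'. Mismatch at position 4: 'l' vs 'r'.

rep


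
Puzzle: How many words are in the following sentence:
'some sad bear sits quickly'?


Split into words: some | sad | bear | sits | quickly = 5 words.

5


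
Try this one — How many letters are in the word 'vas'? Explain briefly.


Spell out 'vas' and number each letter: v(1), a(2), s(3). Total: 3 letters.

3


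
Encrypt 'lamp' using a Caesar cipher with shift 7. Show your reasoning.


Shift each letter by 7: l -> s, a -> h, m -> t, p -> w. Result: 'shtw'.

shtw


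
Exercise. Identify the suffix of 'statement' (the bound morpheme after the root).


The word 'statement' = 'state' (root) + '-ment' (suffix). The suffix is '-ment'.

ment


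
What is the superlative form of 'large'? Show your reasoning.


Apply superlative formation (ends in e: add -st): 'large' -> 'largest'.

largest


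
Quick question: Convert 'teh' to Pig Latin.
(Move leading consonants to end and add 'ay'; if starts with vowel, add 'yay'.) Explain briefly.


'teh': move consonant cluster 't' to end and add 'ay': 'ehtay'.

ehtay


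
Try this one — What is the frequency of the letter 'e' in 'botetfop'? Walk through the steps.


Letter 'e' in 'botetfop': found at position(s) 4 = 1 occurrence(s).

1


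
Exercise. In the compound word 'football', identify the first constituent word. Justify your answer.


Split 'football' into 'foot' + 'ball'. The first part is 'foot'.

foot


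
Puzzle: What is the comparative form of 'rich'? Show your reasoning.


Apply comparative formation (add -er): 'rich' -> 'richer'.

richer


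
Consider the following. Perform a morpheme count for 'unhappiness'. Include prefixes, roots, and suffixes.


Decomposition: un- (prefix) + happy (root) + -ness (suffix) = 3 morpheme(s)

3 morphemes


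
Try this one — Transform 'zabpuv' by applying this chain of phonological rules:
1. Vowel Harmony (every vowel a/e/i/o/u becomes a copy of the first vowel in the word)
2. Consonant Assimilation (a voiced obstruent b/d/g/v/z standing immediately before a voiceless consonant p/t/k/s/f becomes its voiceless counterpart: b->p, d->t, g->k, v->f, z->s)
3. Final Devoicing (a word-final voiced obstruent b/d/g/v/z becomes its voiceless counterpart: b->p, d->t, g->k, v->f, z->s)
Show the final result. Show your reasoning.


Starting form: 'zabpuv'
Rule 1: Vowel Harmony: all vowels become 'a' (matching first vowel). 'zabpuv' -> 'zabpav'
Rule 2: Consonant Assimilation: voiced obstruent before voiceless consonant becomes voiceless ('bp' -> 'pp'). 'zabpav' -> 'zappav'
Rule 3: Final Devoicing: word-final voiced obstruent 'v' becomes voiceless 'f'. 'zappav' -> 'zappaf'
Final form: 'zappaf'

zappaf


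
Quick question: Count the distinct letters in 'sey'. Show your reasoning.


Unique letters in 'sey': {e, s, y} = 3 distinct letters.

3


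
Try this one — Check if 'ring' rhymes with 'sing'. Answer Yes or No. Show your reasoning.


Rime (stressed vowel + following sounds) of 'ring': -ing = /ɪŋ/
Rime of 'sing': -ing = /ɪŋ/
/ɪŋ/ and /ɪŋ/ are the same ending sound, so the words rhyme.

Yes


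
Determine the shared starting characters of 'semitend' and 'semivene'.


Compare from the start: 4 characters match: 'semi'. Mismatch at position 5: 't' vs 'v'.

semi


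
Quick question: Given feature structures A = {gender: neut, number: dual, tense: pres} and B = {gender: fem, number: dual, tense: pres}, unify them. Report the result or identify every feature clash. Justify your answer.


Compare features:
gender: A=neut vs B=fem -> CLASH
number: A=dual vs B=dual -> unified: dual
tense: A=pres vs B=pres -> unified: pres
Clash detected on feature 'gender' (neut vs fem); unification fails.

CLASH on 'gender' (neut vs fem)


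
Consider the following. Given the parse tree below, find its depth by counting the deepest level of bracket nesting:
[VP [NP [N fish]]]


Count bracket nesting levels:
'[' at pos 0: depth = 1
'[' at pos 4: depth = 2
'[' at pos 8: depth = 3
Maximum depth reached: 3

3


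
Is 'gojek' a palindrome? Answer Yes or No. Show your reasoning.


Forward: 'gojek'
Reversed: 'kejog'
They differ.

No


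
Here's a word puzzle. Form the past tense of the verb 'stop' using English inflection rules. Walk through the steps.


Apply rule: Double final consonant and add -ed. 'stop' becomes 'stopped'.

stopped


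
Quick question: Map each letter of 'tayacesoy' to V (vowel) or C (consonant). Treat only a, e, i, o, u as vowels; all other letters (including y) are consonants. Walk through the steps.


Letter mapping: t = C, a = V, y = C, a = V, c = C, e = V, s = C, o = V, y = C.

CVCVCVCVC


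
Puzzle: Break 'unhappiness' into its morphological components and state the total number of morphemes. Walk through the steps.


Step 1: Identify prefix: 'un' (meaning: not/reverse)
Step 2: Identify root: 'happy'
Step 3: Identify suffix(es): 'ness'
Decomposition: un- (prefix: not/reverse) + happy (root) + -ness (suffix: state of)
Total morphemes: 3

3 morphemes (un- (prefix: not/reverse) + happy (root) + -ness (suffix: state of))


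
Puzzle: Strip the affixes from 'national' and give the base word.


Remove suffix '-al' from 'national' to get root 'nation'.

nation


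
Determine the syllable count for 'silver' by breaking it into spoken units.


Break 'silver' into syllables: sil-ver -> sil | ver = 2 syllables

2 syllables


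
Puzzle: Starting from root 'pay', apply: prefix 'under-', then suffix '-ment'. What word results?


Step 1: Add prefix 'under-' to 'pay' = 'underpay'
Step 2: Add suffix '-ment' to 'underpay' = 'underpayment'

underpayment


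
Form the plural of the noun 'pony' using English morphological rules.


Apply rule: Change -y to -ies (consonant + y). 'pony' becomes 'ponies'.

ponies


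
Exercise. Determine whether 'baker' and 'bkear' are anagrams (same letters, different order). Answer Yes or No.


Sorted letters of 'baker': 'abekr'
Sorted letters of 'bkear': 'abekr'
They match.

Yes


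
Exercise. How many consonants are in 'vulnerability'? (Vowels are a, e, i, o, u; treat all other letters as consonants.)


Consonants in 'vulnerability': v, l, n, r, b, l, t, y = 8 consonants.

8


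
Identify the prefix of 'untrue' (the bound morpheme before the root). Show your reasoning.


The word 'untrue' = 'un' (prefix) + 'true' (root). The prefix is 'un'.

un


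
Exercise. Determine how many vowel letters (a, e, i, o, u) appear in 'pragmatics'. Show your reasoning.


Vowels in 'pragmatics': a, a, i = 3 vowels.

3


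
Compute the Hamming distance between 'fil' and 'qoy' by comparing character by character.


Alignment:
Position 1: 'f' vs 'q' = DIFFER
Position 2: 'i' vs 'o' = DIFFER
Position 3: 'l' vs 'y' = DIFFER
Total differences: 3

3


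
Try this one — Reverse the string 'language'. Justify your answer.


Reverse 'language' character by character: 'egaugnal'.

egaugnal


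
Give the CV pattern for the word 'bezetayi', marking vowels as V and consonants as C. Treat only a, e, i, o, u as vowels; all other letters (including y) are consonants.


Letter mapping: b = C, e = V, z = C, e = V, t = C, a = V, y = C, i = V.

CVCVCVCV


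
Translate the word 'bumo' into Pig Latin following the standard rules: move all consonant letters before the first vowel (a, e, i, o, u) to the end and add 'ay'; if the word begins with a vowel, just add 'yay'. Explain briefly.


'bumo': move consonant cluster 'b' to end and add 'ay': 'umobay'.

umobay


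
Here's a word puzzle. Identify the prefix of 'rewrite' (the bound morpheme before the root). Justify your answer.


The word 'rewrite' = 're' (prefix) + 'write' (root). The prefix is 're'.

re


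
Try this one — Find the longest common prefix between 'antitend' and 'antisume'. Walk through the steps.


Compare from the start: 4 characters match: 'anti'. Mismatch at position 5: 't' vs 's'.

anti


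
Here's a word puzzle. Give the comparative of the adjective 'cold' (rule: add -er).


Apply comparative formation (add -er): 'cold' -> 'colder'.

colder


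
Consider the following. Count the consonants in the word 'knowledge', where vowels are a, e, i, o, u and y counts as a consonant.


Consonants in 'knowledge': k, n, w, l, d, g = 6 consonants.

6


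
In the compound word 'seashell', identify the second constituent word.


Split 'seashell' into 'sea' + 'shell'. The second part is 'shell'.

shell


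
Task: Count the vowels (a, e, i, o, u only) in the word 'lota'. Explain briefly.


Vowels in 'lota': o, a = 2 vowels.

2


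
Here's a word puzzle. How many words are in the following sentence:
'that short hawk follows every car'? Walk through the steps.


Split into words: that | short | hawk | follows | every | car = 6 words.

6


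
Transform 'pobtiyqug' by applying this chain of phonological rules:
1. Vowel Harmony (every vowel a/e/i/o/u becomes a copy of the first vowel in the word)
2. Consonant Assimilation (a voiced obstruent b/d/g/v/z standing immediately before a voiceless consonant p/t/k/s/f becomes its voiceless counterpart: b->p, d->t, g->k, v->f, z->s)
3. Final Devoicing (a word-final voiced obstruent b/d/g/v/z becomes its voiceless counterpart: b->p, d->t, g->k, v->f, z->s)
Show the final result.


Starting form: 'pobtiyqug'
Rule 1: Vowel Harmony: all vowels become 'o' (matching first vowel). 'pobtiyqug' -> 'pobtoyqog'
Rule 2: Consonant Assimilation: voiced obstruent before voiceless consonant becomes voiceless ('bt' -> 'pt'). 'pobtoyqog' -> 'poptoyqog'
Rule 3: Final Devoicing: word-final voiced obstruent 'g' becomes voiceless 'k'. 'poptoyqog' -> 'poptoyqok'
Final form: 'poptoyqok'

poptoyqok


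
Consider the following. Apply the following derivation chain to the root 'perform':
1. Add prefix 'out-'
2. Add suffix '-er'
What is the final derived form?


Step 1: Add prefix 'out-' to 'perform' = 'outperform'
Step 2: Add suffix '-er' to 'outperform' = 'outperformer'

outperformer


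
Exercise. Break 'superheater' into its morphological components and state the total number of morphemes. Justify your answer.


Step 1: Identify prefix: 'super' (meaning: above)
Step 2: Identify root: 'heat'
Step 3: Identify suffix(es): 'er'
Decomposition: super- (prefix: above) + heat (root) + -er (suffix: one who)
Total morphemes: 3

3 morphemes (super- (prefix: above) + heat (root) + -er (suffix: one who))


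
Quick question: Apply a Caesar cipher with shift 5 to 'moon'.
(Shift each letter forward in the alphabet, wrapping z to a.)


Shift each letter by 5: m -> r, o -> t, o -> t, n -> s. Result: 'rtts'.

rtts


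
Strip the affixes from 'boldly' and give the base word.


Remove suffix '-ly' from 'boldly' to get root 'bold'.

bold


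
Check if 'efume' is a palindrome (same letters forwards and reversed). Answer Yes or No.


Forward: 'efume'
Reversed: 'emufe'
They differ.

No


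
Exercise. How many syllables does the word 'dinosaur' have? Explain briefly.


Break 'dinosaur' into syllables: di-no-saur -> di | no | saur = 3 syllables

3 syllables


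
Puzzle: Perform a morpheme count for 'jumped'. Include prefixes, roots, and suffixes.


Decomposition: jump (root) + -ed (suffix) = 2 morpheme(s)

2 morphemes


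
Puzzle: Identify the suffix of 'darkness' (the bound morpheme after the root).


The word 'darkness' = 'dark' (root) + '-ness' (suffix). The suffix is '-ness'.

ness


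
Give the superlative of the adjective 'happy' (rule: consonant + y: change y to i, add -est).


Apply superlative formation (consonant + y: change y to i, add -est): 'happy' -> 'happiest'.

happiest


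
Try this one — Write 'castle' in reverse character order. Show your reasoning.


Reverse 'castle' character by character: 'eltsac'.

eltsac


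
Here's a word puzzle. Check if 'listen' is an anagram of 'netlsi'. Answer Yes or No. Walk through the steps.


Sorted letters of 'listen': 'eilnst'
Sorted letters of 'netlsi': 'eilnst'
They match.

Yes


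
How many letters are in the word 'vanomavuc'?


Spell out 'vanomavuc' and number each letter: v(1), a(2), n(3), o(4), m(5), a(6), v(7), u(8), c(9). Total: 9 letters.

9


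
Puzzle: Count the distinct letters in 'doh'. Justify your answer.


Unique letters in 'doh': {d, h, o} = 3 distinct letters.

3


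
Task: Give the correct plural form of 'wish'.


Apply rule: Add -es (sibilant/fricative ending). 'wish' becomes 'wishes'.

wishes


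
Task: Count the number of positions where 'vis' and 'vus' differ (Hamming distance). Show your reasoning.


Alignment:
Position 1: 'v' vs 'v' = match
Position 2: 'i' vs 'u' = DIFFER
Position 3: 's' vs 's' = match
Total differences: 1

1


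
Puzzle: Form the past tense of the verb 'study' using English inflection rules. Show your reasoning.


Apply rule: Change -y to -ied. 'study' becomes 'studied'.

studied


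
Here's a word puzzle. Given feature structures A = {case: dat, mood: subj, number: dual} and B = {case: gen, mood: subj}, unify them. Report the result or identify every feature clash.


Compare features:
case: A=dat vs B=gen -> CLASH
mood: A=subj vs B=subj -> unified: subj
number: A=dual vs B=_ -> unified: dual
Clash detected on feature 'case' (dat vs gen); unification fails.

CLASH on 'case' (dat vs gen)


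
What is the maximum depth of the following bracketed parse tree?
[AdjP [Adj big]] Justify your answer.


Count bracket nesting levels:
'[' at pos 0: depth = 1
'[' at pos 6: depth = 2
Maximum depth reached: 2

2


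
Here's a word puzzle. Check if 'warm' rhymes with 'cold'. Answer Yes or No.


Rime (stressed vowel + following sounds) of 'warm': -arm = /ɔːrm/
Rime of 'cold': -old = /oʊld/
/ɔːrm/ and /oʊld/ are different ending sounds, so the words do not rhyme.

No


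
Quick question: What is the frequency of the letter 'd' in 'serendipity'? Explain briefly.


Letter 'd' in 'serendipity': found at position(s) 6 = 1 occurrence(s).

1


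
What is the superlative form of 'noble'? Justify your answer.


Apply superlative formation (ends in e: add -st): 'noble' -> 'noblest'.

noblest


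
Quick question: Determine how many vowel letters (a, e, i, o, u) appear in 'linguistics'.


Vowels in 'linguistics': i, u, i, i = 4 vowels.

4


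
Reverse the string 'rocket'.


Reverse 'rocket' character by character: 'tekcor'.

tekcor


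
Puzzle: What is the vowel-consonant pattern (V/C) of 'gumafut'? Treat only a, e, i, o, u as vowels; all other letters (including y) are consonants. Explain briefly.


Letter mapping: g = C, u = V, m = C, a = V, f = C, u = V, t = C.

CVCVCVC


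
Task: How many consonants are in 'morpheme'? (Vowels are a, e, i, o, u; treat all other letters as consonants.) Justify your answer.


Consonants in 'morpheme': m, r, p, h, m = 5 consonants.

5


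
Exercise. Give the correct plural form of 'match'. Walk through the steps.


Apply rule: Add -es (sibilant/fricative ending). 'match' becomes 'matches'.

matches


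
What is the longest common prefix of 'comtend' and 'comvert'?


Compare from the start: 3 characters match: 'com'. Mismatch at position 4: 't' vs 'v'.

com


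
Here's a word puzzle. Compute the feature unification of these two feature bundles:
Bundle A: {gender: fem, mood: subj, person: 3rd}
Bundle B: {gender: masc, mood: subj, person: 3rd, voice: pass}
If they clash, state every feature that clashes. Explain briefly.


Compare features:
gender: A=fem vs B=masc -> CLASH
mood: A=subj vs B=subj -> unified: subj
person: A=3rd vs B=3rd -> unified: 3rd
voice: A=_ vs B=pass -> unified: pass
Clash detected on feature 'gender' (fem vs masc); unification fails.

CLASH on 'gender' (fem vs masc)


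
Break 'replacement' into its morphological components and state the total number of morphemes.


Step 1: Identify prefix: 're' (meaning: again)
Step 2: Identify root: 'place'
Step 3: Identify suffix(es): 'ment'
Decomposition: re- (prefix: again) + place (root) + -ment (suffix: action/result)
Total morphemes: 3

3 morphemes (re- (prefix: again) + place (root) + -ment (suffix: action/result))


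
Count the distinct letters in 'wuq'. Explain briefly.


Unique letters in 'wuq': {q, u, w} = 3 distinct letters.

3


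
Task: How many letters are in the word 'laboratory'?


Spell out 'laboratory' and number each letter: l(1), a(2), b(3), o(4), r(5), a(6), t(7), o(8), r(9), y(10). Total: 10 letters.

10


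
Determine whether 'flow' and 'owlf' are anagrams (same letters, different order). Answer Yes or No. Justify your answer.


Sorted letters of 'flow': 'flow'
Sorted letters of 'owlf': 'flow'
They match.

Yes


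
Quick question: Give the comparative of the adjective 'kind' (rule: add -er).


Apply comparative formation (add -er): 'kind' -> 'kinder'.

kinder


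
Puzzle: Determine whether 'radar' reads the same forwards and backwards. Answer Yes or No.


Forward: 'radar'
Reversed: 'radar'
They are identical.

Yes


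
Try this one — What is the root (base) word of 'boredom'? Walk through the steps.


Remove suffix '-dom' from 'boredom' to get root 'bore'.

bore


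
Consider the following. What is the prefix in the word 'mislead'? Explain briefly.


The word 'mislead' = 'mis' (prefix) + 'lead' (root). The prefix is 'mis'.

mis


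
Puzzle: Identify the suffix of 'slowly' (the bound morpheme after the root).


The word 'slowly' = 'slow' (root) + '-ly' (suffix). The suffix is '-ly'.

ly


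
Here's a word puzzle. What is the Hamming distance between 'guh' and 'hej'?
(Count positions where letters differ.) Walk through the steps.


Alignment:
Position 1: 'g' vs 'h' = DIFFER
Position 2: 'u' vs 'e' = DIFFER
Position 3: 'h' vs 'j' = DIFFER
Total differences: 3

3


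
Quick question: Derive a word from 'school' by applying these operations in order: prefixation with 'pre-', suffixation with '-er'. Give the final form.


Step 1: Add prefix 'pre-' to 'school' = 'preschool'
Step 2: Add suffix '-er' to 'preschool' = 'preschooler'

preschooler


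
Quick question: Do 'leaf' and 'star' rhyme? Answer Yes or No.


Rime (stressed vowel + following sounds) of 'leaf': -eaf = /iːf/
Rime of 'star': -ar = /ɑːr/
/iːf/ and /ɑːr/ are different ending sounds, so the words do not rhyme.

No


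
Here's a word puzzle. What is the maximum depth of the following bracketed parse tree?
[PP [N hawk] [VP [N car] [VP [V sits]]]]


Count bracket nesting levels:
'[' at pos 0: depth = 1
'[' at pos 4: depth = 2
'[' at pos 13: depth = 2
'[' at pos 17: depth = 3
'[' at pos 25: depth = 3
'[' at pos 29: depth = 4
Maximum depth reached: 4

4


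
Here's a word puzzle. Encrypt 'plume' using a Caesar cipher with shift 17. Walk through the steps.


Shift each letter by 17: p -> g, l -> c, u -> l, m -> d, e -> v. Result: 'gcldv'.

gcldv


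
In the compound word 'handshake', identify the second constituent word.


Split 'handshake' into 'hand' + 'shake'. The second part is 'shake'.

shake


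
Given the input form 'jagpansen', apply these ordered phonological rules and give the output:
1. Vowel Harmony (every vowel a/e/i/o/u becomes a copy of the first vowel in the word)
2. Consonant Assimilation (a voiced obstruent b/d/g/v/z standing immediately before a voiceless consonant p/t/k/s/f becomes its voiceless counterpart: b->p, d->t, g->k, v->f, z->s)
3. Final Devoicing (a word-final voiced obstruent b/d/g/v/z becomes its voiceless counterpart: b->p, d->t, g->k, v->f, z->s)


Starting form: 'jagpansen'
Rule 1: Vowel Harmony: all vowels become 'a' (matching first vowel). 'jagpansen' -> 'jagpansan'
Rule 2: Consonant Assimilation: voiced obstruent before voiceless consonant becomes voiceless ('gp' -> 'kp'). 'jagpansan' -> 'jakpansan'
Rule 3: Final Devoicing: final consonant 'n' is not one of the voiced obstruents b/d/g/v/z. No change.
Final form: 'jakpansan'

jakpansan


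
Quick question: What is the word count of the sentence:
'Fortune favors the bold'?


Split into words: Fortune | favors | the | bold = 4 words.

4


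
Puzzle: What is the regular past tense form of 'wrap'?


Apply rule: Double final consonant and add -ed. 'wrap' becomes 'wrapped'.

wrapped


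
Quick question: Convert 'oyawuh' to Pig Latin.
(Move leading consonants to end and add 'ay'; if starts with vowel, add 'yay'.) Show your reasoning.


'oyawuh' starts with a vowel, so add 'yay': 'oyawuhyay'.

oyawuhyay


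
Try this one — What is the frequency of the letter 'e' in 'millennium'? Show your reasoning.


Letter 'e' in 'millennium': found at position(s) 5 = 1 occurrence(s).

1


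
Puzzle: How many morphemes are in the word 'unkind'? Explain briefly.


Decomposition: un- (prefix) + kind (root) = 2 morpheme(s)

2 morphemes


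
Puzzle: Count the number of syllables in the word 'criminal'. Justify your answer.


Break 'criminal' into syllables: crim-i-nal -> crim | i | nal = 3 syllables

3 syllables


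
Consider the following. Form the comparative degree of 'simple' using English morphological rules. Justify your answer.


Apply comparative formation (ends in e: add -r): 'simple' -> 'simpler'.

simpler


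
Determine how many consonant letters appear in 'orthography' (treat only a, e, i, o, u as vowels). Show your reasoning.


Consonants in 'orthography': r, t, h, g, r, p, h, y = 8 consonants.

8


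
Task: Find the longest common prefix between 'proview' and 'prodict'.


Compare from the start: 3 characters match: 'pro'. Mismatch at position 4: 'v' vs 'd'.

pro


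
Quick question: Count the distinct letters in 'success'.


Unique letters in 'success': {c, e, s, u} = 4 distinct letters.

4


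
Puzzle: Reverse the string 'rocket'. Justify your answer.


Reverse 'rocket' character by character: 'tekcor'.

tekcor


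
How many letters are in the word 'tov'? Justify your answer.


Spell out 'tov' and number each letter: t(1), o(2), v(3). Total: 3 letters.

3


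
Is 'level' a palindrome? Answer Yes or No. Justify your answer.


Forward: 'level'
Reversed: 'level'
They are identical.

Yes


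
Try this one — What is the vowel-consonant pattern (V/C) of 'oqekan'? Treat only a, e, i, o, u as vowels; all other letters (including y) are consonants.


Letter mapping: o = V, q = C, e = V, k = C, a = V, n = C.

VCVCVC


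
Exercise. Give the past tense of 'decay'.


Apply rule: Add -ed. 'decay' becomes 'decayed'.

decayed


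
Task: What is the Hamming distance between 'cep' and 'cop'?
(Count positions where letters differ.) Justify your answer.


Alignment:
Position 1: 'c' vs 'c' = match
Position 2: 'e' vs 'o' = DIFFER
Position 3: 'p' vs 'p' = match
Total differences: 1

1


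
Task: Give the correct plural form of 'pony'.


Apply rule: Change -y to -ies (consonant + y). 'pony' becomes 'ponies'.

ponies


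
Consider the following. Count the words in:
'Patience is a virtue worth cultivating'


Split into words: Patience | is | a | virtue | worth | cultivating = 6 words.

6


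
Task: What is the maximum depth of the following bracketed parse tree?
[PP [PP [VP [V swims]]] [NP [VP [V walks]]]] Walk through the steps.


Count bracket nesting levels:
'[' at pos 0: depth = 1
'[' at pos 4: depth = 2
'[' at pos 8: depth = 3
'[' at pos 12: depth = 4
'[' at pos 24: depth = 2
'[' at pos 28: depth = 3
'[' at pos 32: depth = 4
Maximum depth reached: 4

4


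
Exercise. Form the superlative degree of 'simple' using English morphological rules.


Apply superlative formation (ends in e: add -st): 'simple' -> 'simplest'.

simplest


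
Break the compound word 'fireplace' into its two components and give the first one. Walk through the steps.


Split 'fireplace' into 'fire' + 'place'. The first part is 'fire'.

fire


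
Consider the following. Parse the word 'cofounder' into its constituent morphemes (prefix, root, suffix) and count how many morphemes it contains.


Step 1: Identify prefix: 'co' (meaning: together)
Step 2: Identify root: 'found'
Step 3: Identify suffix(es): 'er'
Decomposition: co- (prefix: together) + found (root) + -er (suffix: one who)
Total morphemes: 3

3 morphemes (co- (prefix: together) + found (root) + -er (suffix: one who))


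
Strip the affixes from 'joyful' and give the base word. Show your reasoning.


Remove suffix '-ful' from 'joyful' to get root 'joy'.

joy


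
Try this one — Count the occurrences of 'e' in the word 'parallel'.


Letter 'e' in 'parallel': found at position(s) 7 = 1 occurrence(s).

1


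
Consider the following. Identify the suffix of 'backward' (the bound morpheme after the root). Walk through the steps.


The word 'backward' = 'back' (root) + '-ward' (suffix). The suffix is '-ward'.

ward


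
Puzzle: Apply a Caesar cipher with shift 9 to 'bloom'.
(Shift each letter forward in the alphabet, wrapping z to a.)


Shift each letter by 9: b -> k, l -> u, o -> x, o -> x, m -> v. Result: 'kuxxv'.

kuxxv


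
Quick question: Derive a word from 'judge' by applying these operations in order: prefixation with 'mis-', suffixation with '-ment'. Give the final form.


Step 1: Add prefix 'mis-' to 'judge' = 'misjudge'
Step 2: Add suffix '-ment' to 'misjudge' = 'misjudgment'

misjudgment


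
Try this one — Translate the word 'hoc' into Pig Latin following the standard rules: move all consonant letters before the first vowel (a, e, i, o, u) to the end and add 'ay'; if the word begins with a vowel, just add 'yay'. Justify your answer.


'hoc': move consonant cluster 'h' to end and add 'ay': 'ochay'.

ochay


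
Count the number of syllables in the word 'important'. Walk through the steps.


Break 'important' into syllables: im-por-tant -> im | por | tant = 3 syllables

3 syllables


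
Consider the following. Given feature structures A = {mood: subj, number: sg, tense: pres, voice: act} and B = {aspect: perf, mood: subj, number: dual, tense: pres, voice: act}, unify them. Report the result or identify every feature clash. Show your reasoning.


Compare features:
aspect: A=_ vs B=perf -> unified: perf
mood: A=subj vs B=subj -> unified: subj
number: A=sg vs B=dual -> CLASH
tense: A=pres vs B=pres -> unified: pres
voice: A=act vs B=act -> unified: act
Clash detected on feature 'number' (sg vs dual); unification fails.

CLASH on 'number' (sg vs dual)


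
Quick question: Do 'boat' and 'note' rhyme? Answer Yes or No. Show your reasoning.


Rime (stressed vowel + following sounds) of 'boat': -oat = /oʊt/
Rime of 'note': -ote = /oʊt/
/oʊt/ and /oʊt/ are the same ending sound, so the words rhyme.

Yes


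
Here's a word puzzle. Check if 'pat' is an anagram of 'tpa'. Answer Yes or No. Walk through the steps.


Sorted letters of 'pat': 'apt'
Sorted letters of 'tpa': 'apt'
They match.

Yes


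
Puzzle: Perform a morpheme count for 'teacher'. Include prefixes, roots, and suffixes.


Decomposition: teach (root) + -er (suffix) = 2 morpheme(s)

2 morphemes


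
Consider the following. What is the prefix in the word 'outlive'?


The word 'outlive' = 'out' (prefix) + 'live' (root). The prefix is 'out'.

out


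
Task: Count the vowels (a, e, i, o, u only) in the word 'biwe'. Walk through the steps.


Vowels in 'biwe': i, e = 2 vowels.

2


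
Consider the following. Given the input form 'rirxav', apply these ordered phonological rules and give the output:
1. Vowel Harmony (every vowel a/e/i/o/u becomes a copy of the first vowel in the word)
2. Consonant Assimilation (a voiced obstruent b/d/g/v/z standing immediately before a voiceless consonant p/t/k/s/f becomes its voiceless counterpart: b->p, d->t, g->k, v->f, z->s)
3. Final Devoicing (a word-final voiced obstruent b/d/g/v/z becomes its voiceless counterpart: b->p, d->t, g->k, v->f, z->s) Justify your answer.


Starting form: 'rirxav'
Rule 1: Vowel Harmony: all vowels become 'i' (matching first vowel). 'rirxav' -> 'rirxiv'
Rule 2: Consonant Assimilation: no voiced obstruent (b/d/g/v/z) stands immediately before a voiceless consonant (p/t/k/s/f). No change.
Rule 3: Final Devoicing: word-final voiced obstruent 'v' becomes voiceless 'f'. 'rirxiv' -> 'rirxif'
Final form: 'rirxif'

rirxif


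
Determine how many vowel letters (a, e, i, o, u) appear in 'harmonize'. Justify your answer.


Vowels in 'harmonize': a, o, i, e = 4 vowels.

4


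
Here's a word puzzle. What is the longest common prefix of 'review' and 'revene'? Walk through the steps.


Compare from the start: 3 characters match: 'rev'. Mismatch at position 4: 'i' vs 'e'.

rev


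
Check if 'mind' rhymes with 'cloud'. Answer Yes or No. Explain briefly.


Rime (stressed vowel + following sounds) of 'mind': -ind = /aɪnd/
Rime of 'cloud': -oud = /aʊd/
/aɪnd/ and /aʊd/ are different ending sounds, so the words do not rhyme.

No


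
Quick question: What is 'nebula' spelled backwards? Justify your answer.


Reverse 'nebula' character by character: 'aluben'.

aluben


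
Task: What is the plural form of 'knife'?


Apply rule: Change -fe to -ves. 'knife' becomes 'knives'.

knives


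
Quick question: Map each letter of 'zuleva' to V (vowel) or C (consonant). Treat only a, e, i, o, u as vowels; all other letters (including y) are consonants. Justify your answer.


Letter mapping: z = C, u = V, l = C, e = V, v = C, a = V.

CVCVCV


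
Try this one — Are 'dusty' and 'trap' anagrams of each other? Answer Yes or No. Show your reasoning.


Sorted letters of 'dusty': 'dstuy'
Sorted letters of 'trap': 'aprt'
They do not match.

No


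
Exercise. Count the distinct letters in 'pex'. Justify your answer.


Unique letters in 'pex': {e, p, x} = 3 distinct letters.

3


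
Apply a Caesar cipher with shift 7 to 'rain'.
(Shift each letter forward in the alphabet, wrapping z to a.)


Shift each letter by 7: r -> y, a -> h, i -> p, n -> u. Result: 'yhpu'.

yhpu


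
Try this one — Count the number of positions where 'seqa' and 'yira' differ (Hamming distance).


Alignment:
Position 1: 's' vs 'y' = DIFFER
Position 2: 'e' vs 'i' = DIFFER
Position 3: 'q' vs 'r' = DIFFER
Position 4: 'a' vs 'a' = match
Total differences: 3

3


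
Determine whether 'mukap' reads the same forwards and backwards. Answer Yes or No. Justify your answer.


Forward: 'mukap'
Reversed: 'pakum'
They differ.

No


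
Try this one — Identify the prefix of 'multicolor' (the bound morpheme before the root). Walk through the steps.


The word 'multicolor' = 'multi' (prefix) + 'color' (root). The prefix is 'multi'.

multi


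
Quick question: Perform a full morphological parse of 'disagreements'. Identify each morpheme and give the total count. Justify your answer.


Step 1: Identify prefix: 'dis' (meaning: not/apart)
Step 2: Identify root: 'agree'
Step 3: Identify suffix(es): 'ment, s'
Decomposition: dis- (prefix: not/apart) + agree (root) + -ment (suffix: action/result) + -s (plural)
Total morphemes: 4

4 morphemes (dis- (prefix: not/apart) + agree (root) + -ment (suffix: action/result) + -s (plural))


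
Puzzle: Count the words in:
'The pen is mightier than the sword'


Split into words: The | pen | is | mightier | than | the | sword = 7 words.

7


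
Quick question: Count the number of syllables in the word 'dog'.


Break 'dog' into syllables: dog -> dog = 1 syllable

1 syllable


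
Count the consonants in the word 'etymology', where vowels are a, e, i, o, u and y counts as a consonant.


Consonants in 'etymology': t, y, m, l, g, y = 6 consonants.

6


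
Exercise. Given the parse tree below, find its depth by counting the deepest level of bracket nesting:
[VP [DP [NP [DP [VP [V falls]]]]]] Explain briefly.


Count bracket nesting levels:
'[' at pos 0: depth = 1
'[' at pos 4: depth = 2
'[' at pos 8: depth = 3
'[' at pos 12: depth = 4
'[' at pos 16: depth = 5
'[' at pos 20: depth = 6
Maximum depth reached: 6

6
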